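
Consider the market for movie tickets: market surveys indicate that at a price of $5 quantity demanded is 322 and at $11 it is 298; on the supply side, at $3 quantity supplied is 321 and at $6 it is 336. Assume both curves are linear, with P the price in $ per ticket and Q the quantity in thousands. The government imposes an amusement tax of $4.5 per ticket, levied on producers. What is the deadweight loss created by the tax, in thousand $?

Deadweight loss = $22.5 thousand.

Demand slope: (298 − 322)/(11 − 5) = -4, so Qd = 342 − 4P.
Supply slope: (336 − 321)/(6 − 3) = 5, so Qs = 5P + 306.
Before the tax: set 342 − 4P = 5P + 306 → P* = $4, Q* = 326.
With the tax collected from producers, supply shifts: Qs = 5(P − 4.5) + 306.
New equilibrium: consumers pay $6.5, producers receive $2, Q = 316. (Wedge: Pb − Ps = 4.5.)
Quantity falls by |ΔQ| = |326 − 316| = 10.
DWL = ½ · t · |ΔQ| = ½ · 4.5 · 10 = $22.5.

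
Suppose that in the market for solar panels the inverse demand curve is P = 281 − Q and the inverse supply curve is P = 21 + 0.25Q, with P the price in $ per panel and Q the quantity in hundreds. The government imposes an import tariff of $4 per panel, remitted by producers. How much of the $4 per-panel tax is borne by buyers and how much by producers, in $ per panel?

Buyers bear $3.2 per panel; producers bear $0.8 per panel.

Rewrite in direct form: Qd = 281 − P and Qs = 4P − 84.
Before the tax: set 281 − P = 4P − 84 → P* = $73, Q* = 208.
With the tax collected from producers, supply shifts: Qs = 4(P − 4) − 84.
Solving gives Q = 204.8 with buyers paying $76.2 and producers receiving $72.2 (the $4 wedge).
Burden on buyers: $3.2; on producers: $0.8. (They sum to $4.)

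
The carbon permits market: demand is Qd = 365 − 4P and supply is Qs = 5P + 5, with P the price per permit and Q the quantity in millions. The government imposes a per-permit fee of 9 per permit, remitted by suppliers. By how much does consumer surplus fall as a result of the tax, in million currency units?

Consumer surplus falls by 975 million.

Before the tax: set 365 − 4P = 5P + 5 → P* = 40, Q* = 205.
With the tax collected from suppliers, supply shifts: Qs = 5(P − 9) + 5.
New equilibrium: buyers pay 45, suppliers receive 36, Q = 185. (Wedge: Pb − Ps = 9.)
ΔCS is the trapezoid between Q = 185 and Q = 205 of height 5: ½ · (205 + 185) · 5 = 975.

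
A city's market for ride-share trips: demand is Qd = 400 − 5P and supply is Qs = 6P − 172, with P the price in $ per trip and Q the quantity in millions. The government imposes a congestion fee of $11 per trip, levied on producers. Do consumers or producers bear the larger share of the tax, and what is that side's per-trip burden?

Consumers bear the larger share: $6 per trip.

Before the tax: set 400 − 5P = 6P − 172 → P* = $52, Q* = 140.
With the tax collected from producers, supply shifts: Qs = 6(P − 11) − 172.
Solving gives Q = 110 with consumers paying $58 and producers receiving $47 (the $11 wedge).
Per-trip burden: consumers $6, producers $5.
Consumers take the larger share because demand is less price-elastic here (demand slope 5 vs supply slope 6).
The less price-elastic side of the market bears the larger share of a per-unit tax.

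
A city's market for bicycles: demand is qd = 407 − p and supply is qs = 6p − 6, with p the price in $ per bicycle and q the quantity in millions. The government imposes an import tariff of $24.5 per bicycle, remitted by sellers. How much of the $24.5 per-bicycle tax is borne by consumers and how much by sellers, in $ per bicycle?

Without the tax, 407 − p = 6p − 6 gives 7p = 413, so p* = $59 and q* = 348.
With the tax collected from sellers, supply shifts: qs = 6(p − 24.5) − 6.
Solving gives q = 327 with consumers paying $80 and sellers receiving $55.5 (the $24.5 wedge).
Burden on consumers: $21; on sellers: $3.5. (They sum to $24.5.)
The less price-elastic side of the market bears the larger share of a per-unit tax.

Consumers bear $21 per bicycle; sellers bear $3.5 per bicycle.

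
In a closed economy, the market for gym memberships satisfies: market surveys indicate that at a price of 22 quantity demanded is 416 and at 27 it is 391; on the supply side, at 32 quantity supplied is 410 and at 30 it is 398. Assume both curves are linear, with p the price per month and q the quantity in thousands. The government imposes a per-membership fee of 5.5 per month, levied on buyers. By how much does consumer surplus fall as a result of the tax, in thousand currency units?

Consumer surplus falls by 1135.5 thousand.

Demand slope: (391 − 416)/(27 − 22) = -5, so qd = 526 − 5p.
Supply slope: (398 − 410)/(30 − 32) = 6, so qs = 6p + 218.
Before the tax: set 526 − 5p = 6p + 218 → p* = 28, q* = 386.
With the tax collected from buyers, demand (in seller-price terms) shifts: qd = 526 − 5(p + 5.5).
Solving gives q = 371 with buyers paying 31 and sellers receiving 25.5 (the 5.5 wedge).
ΔCS is the trapezoid between Q = 371 and Q = 386 of height 3: ½ · (386 + 371) · 3 = 1135.5.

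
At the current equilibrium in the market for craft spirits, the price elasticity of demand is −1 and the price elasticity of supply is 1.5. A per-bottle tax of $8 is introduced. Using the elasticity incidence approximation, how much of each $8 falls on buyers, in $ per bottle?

Buyers bear ≈ $4.8 per bottle.

Incidence ratio: buyers' share ≈ εs / (εs + |εd|) = 1.5 / (1.5 + 1) = 0.6.
So buyers bear ≈ 0.6 × $8 = $4.8; producers bear $3.2.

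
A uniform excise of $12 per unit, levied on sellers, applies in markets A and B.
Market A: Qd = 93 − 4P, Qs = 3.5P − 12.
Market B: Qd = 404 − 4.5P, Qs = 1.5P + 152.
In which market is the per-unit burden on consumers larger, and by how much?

Market A: pre-tax P* = $14, Q* = 37; post-tax Q = 14.6; per-unit burden on consumers = $5.6.
Market B: pre-tax P* = $42, Q* = 215; post-tax Q = 201.5; per-unit burden on consumers = $3.
Difference: $5.6 vs $3 → market A is larger by $2.6.

Market A, by $2.6.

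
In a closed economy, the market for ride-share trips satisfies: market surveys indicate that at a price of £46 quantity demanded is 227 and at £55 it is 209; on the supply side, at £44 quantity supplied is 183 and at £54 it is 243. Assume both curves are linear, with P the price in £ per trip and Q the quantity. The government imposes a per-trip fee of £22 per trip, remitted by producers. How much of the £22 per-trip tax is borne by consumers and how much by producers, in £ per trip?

Consumers bear £16.5 per trip; producers bear £5.5 per trip.

Demand slope: (209 − 227)/(55 − 46) = -2, so Qd = 319 − 2P.
Supply slope: (243 − 183)/(54 − 44) = 6, so Qs = 6P − 81.
Before the tax: set 319 − 2P = 6P − 81 → P* = £50, Q* = 219.
With the tax collected from producers, supply shifts: Qs = 6(P − 22) − 81.
New equilibrium: consumers pay £66.5, producers receive £44.5, Q = 186. (Wedge: Pb − Ps = 22.)
Burden on consumers: £16.5; on producers: £5.5. (They sum to £22.)
The less price-elastic side of the market bears the larger share of a per-unit tax.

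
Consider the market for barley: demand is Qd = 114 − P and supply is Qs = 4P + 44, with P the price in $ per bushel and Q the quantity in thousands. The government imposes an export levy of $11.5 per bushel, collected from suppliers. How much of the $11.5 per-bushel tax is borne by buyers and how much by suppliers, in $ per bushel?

Before the tax: set 114 − P = 4P + 44 → P* = $14, Q* = 100.
With the tax collected from suppliers, supply shifts: Qs = 4(P − 11.5) + 44.
New equilibrium: buyers pay $23.2, suppliers receive $11.7, Q = 90.8. (Wedge: Pb − Ps = 11.5.)
Burden on buyers: $9.2; on suppliers: $2.3. (They sum to $11.5.)
The less price-elastic side of the market bears the larger share of a per-unit tax.

Buyers bear $9.2 per bushel; suppliers bear $2.3 per bushel.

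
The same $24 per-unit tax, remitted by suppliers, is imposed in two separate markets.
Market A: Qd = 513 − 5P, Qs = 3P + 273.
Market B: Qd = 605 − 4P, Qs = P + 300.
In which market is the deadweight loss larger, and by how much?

Market A, by $309.6.

Market A: pre-tax P* = $30, Q* = 363; post-tax Q = 318; deadweight loss = $540.
Market B: pre-tax P* = $61, Q* = 361; post-tax Q = 341.8; deadweight loss = $230.4.
Difference: $540 vs $230.4 → market A is larger by $309.6.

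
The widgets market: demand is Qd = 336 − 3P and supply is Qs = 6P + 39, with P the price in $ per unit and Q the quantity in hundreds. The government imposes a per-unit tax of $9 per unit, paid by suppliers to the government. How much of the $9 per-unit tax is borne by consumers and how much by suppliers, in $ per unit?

Without the tax, 336 − 3P = 6P + 39 gives 9P = 297, so P* = $33 and Q* = 237.
With the tax collected from suppliers, supply shifts: Qs = 6(P − 9) + 39.
Solving gives Q = 219 with consumers paying $39 and suppliers receiving $30 (the $9 wedge).
Burden on consumers: $6; on suppliers: $3. (They sum to $9.)
The less price-elastic side of the market bears the larger share of a per-unit tax.

Consumers bear $6 per unit; suppliers bear $3 per unit.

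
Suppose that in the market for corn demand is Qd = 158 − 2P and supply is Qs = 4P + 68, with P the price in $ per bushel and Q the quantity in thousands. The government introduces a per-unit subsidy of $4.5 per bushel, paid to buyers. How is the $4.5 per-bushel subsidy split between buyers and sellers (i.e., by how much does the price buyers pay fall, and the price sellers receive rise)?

Before the subsidy: set 158 − 2P = 4P + 68 → P* = $15, Q* = 128.
With a per-unit subsidy paid to buyers, each effectively pays P − 4.5, so demand becomes Qd = 158 − 2(P − 4.5).
Solving gives Q = 134 with buyers paying $12 and sellers receiving $16.5 (the $4.5 wedge).
Gain to buyers: $3; to sellers: $1.5. (They sum to $4.5.)

Buyers gain $3 per bushel; sellers gain $1.5 per bushel.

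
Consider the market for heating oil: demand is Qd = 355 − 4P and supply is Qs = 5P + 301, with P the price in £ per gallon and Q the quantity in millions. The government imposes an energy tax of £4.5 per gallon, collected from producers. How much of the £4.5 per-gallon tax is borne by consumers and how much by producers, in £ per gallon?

Consumers bear £2.5 per gallon; producers bear £2 per gallon.

Before the tax: set 355 − 4P = 5P + 301 → P* = £6, Q* = 331.
With the tax collected from producers, supply shifts: Qs = 5(P − 4.5) + 301.
Solving gives Q = 321 with consumers paying £8.5 and producers receiving £4 (the £4.5 wedge).
Burden on consumers: £2.5; on producers: £2. (They sum to £4.5.)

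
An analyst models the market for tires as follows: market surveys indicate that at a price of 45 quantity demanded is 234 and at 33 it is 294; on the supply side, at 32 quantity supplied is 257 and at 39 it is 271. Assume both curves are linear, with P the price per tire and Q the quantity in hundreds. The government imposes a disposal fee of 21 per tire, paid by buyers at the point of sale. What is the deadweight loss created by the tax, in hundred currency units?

Demand slope: (294 − 234)/(33 − 45) = -5, so Qd = 459 − 5P.
Supply slope: (271 − 257)/(39 − 32) = 2, so Qs = 2P + 193.
Without the tax, 459 − 5P = 2P + 193 gives 7P = 266, so P* = 38 and Q* = 269.
With the tax collected from buyers, demand (in seller-price terms) shifts: Qd = 459 − 5(P + 21).
New equilibrium: buyers pay 44, suppliers receive 23, Q = 239. (Wedge: Pb − Ps = 21.)
Quantity falls by |ΔQ| = |269 − 239| = 30.
DWL = ½ · t · |ΔQ| = ½ · 21 · 30 = 315.

Deadweight loss = 315 hundred.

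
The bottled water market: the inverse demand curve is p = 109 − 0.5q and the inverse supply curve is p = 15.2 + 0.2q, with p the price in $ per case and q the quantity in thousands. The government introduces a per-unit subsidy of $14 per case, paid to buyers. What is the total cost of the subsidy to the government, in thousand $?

Government outlay = $2156 thousand.

Rewrite in direct form: qd = 218 − 2p and qs = 5p − 76.
Without the subsidy, 218 − 2p = 5p − 76 gives 7p = 294, so p* = $42 and q* = 134.
With a per-unit subsidy paid to buyers, each effectively pays p − 14, so demand becomes qd = 218 − 2(p − 14).
New equilibrium: buyers pay $32, suppliers receive $46, q = 154. (Wedge: pb − ps = −14.)
Outlay = t · Q = 14 · 154 = $2156.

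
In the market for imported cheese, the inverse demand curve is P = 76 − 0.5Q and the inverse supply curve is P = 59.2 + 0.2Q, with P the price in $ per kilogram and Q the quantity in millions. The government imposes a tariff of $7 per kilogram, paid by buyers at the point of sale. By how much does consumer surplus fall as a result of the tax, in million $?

Consumer surplus falls by $95 million.

Rewrite in direct form: Qd = 152 − 2P and Qs = 5P − 296.
Before the tax: set 152 − 2P = 5P − 296 → P* = $64, Q* = 24.
With the tax collected from buyers, demand (in seller-price terms) shifts: Qd = 152 − 2(P + 7).
Solving gives Q = 14 with buyers paying $69 and suppliers receiving $62 (the $7 wedge).
ΔCS is the trapezoid between Q = 14 and Q = 24 of height $5: ½ · (24 + 14) · 5 = $95.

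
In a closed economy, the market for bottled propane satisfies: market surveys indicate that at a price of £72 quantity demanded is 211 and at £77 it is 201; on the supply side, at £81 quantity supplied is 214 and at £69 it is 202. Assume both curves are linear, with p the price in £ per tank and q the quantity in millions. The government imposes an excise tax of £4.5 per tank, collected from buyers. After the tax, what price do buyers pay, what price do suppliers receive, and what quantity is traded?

Buyers pay £75.5; suppliers receive £71; quantity = 204.

Demand slope: (201 − 211)/(77 − 72) = -2, so qd = 355 − 2p.
Supply slope: (202 − 214)/(69 − 81) = 1, so qs = p + 133.
Before the tax: set 355 − 2p = p + 133 → p* = £74, q* = 207.
With the tax collected from buyers, demand (in seller-price terms) shifts: qd = 355 − 2(p + 4.5).
New equilibrium: buyers pay £75.5, suppliers receive £71, q = 204. (Wedge: pb − ps = 4.5.)
The less price-elastic side of the market bears the larger share of a per-unit tax.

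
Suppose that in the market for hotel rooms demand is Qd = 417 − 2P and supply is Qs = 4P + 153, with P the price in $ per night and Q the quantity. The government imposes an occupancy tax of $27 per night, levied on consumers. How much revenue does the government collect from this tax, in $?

Before the tax: set 417 − 2P = 4P + 153 → P* = $44, Q* = 329.
With the tax collected from consumers, demand (in seller-price terms) shifts: Qd = 417 − 2(P + 27).
Solving gives Q = 293 with consumers paying $62 and sellers receiving $35 (the $27 wedge).
Revenue = t · Q = 27 · 293 = $7911.

Tax revenue = $7911.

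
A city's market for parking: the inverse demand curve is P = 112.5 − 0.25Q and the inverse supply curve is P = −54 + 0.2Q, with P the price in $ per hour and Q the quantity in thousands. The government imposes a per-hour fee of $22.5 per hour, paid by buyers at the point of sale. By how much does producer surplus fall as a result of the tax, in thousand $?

Rewrite in direct form: Qd = 450 − 4P and Qs = 5P + 270.
Without the tax, 450 − 4P = 5P + 270 gives 9P = 180, so P* = $20 and Q* = 370.
With the tax collected from buyers, demand (in seller-price terms) shifts: Qd = 450 − 4(P + 22.5).
Solving gives Q = 320 with buyers paying $32.5 and producers receiving $10 (the $22.5 wedge).
ΔPS is the trapezoid between Q = 320 and Q = 370 of height $10: ½ · (370 + 320) · 10 = $3450.

Producer surplus falls by $3450 thousand.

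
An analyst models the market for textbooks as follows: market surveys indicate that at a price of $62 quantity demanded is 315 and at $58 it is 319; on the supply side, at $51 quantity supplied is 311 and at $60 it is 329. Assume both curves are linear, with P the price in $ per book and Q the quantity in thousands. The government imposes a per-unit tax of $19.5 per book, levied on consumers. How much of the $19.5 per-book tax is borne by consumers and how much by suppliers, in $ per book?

Consumers bear $13 per book; suppliers bear $6.5 per book.

Demand slope: (319 − 315)/(58 − 62) = -1, so Qd = 377 − P.
Supply slope: (329 − 311)/(60 − 51) = 2, so Qs = 2P + 209.
Before the tax: set 377 − P = 2P + 209 → P* = $56, Q* = 321.
With the tax collected from consumers, demand (in seller-price terms) shifts: Qd = 377 − (P + 19.5).
Solving gives Q = 308 with consumers paying $69 and suppliers receiving $49.5 (the $19.5 wedge).
Burden on consumers: $13; on suppliers: $6.5. (They sum to $19.5.)
The less price-elastic side of the market bears the larger share of a per-unit tax.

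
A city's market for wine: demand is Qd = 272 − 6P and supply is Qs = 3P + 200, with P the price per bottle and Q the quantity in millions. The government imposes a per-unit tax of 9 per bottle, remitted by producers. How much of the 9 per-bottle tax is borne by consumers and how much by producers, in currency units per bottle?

Before the tax: set 272 − 6P = 3P + 200 → P* = 8, Q* = 224.
With the tax collected from producers, supply shifts: Qs = 3(P − 9) + 200.
New equilibrium: consumers pay 11, producers receive 2, Q = 206. (Wedge: Pb − Ps = 9.)
Burden on consumers: 3; on producers: 6. (They sum to 9.)
The less price-elastic side of the market bears the larger share of a per-unit tax.

Consumers bear 3 per bottle; producers bear 6 per bottle.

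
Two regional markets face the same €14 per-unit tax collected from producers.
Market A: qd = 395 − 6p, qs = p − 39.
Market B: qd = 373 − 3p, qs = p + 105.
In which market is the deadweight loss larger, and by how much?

Market A, by €10.5.

Market A: pre-tax p* = €62, q* = 23; post-tax q = 11; deadweight loss = €84.
Market B: pre-tax p* = €67, q* = 172; post-tax q = 161.5; deadweight loss = €73.5.
Difference: €84 vs €73.5 → market A is larger by €10.5.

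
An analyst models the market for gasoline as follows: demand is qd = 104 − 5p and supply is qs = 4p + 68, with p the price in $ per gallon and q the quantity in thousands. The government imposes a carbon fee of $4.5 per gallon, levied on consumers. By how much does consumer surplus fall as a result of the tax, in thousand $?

Without the tax, 104 − 5p = 4p + 68 gives 9p = 36, so p* = $4 and q* = 84.
With the tax collected from consumers, demand (in seller-price terms) shifts: qd = 104 − 5(p + 4.5).
Solving gives q = 74 with consumers paying $6 and producers receiving $1.5 (the $4.5 wedge).
ΔCS is the trapezoid between Q = 74 and Q = 84 of height $2: ½ · (84 + 74) · 2 = $158.

Consumer surplus falls by $158 thousand.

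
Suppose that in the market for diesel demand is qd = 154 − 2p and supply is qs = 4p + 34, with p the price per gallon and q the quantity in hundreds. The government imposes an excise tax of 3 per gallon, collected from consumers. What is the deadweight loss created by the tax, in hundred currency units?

Deadweight loss = 6 hundred.

Before the tax: set 154 − 2p = 4p + 34 → p* = 20, q* = 114.
With the tax collected from consumers, demand (in seller-price terms) shifts: qd = 154 − 2(p + 3).
New equilibrium: consumers pay 22, suppliers receive 19, q = 110. (Wedge: pb − ps = 3.)
Quantity falls by |ΔQ| = |114 − 110| = 4.
DWL = ½ · t · |ΔQ| = ½ · 3 · 4 = 6.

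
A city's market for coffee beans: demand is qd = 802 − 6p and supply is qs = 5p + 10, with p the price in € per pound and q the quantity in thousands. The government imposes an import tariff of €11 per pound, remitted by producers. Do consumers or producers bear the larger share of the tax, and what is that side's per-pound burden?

Before the tax: set 802 − 6p = 5p + 10 → p* = €72, q* = 370.
With the tax collected from producers, supply shifts: qs = 5(p − 11) + 10.
Solving gives q = 340 with consumers paying €77 and producers receiving €66 (the €11 wedge).
Per-pound burden: consumers €5, producers €6.
Producers take the larger share because supply is less price-elastic here (demand slope 6 vs supply slope 5).

Producers bear the larger share: €6 per pound.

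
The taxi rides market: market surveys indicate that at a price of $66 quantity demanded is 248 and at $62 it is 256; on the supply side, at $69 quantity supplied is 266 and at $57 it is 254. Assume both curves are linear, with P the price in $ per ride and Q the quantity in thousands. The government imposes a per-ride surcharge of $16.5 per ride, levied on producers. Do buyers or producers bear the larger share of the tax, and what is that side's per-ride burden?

Producers bear the larger share: $11 per ride.

Demand slope: (256 − 248)/(62 − 66) = -2, so Qd = 380 − 2P.
Supply slope: (254 − 266)/(57 − 69) = 1, so Qs = P + 197.
Without the tax, 380 − 2P = P + 197 gives 3P = 183, so P* = $61 and Q* = 258.
With the tax collected from producers, supply shifts: Qs = (P − 16.5) + 197.
Solving gives Q = 247 with buyers paying $66.5 and producers receiving $50 (the $16.5 wedge).
Per-ride burden: buyers $5.5, producers $11.
Producers take the larger share because supply is less price-elastic here (demand slope 2 vs supply slope 1).
The less price-elastic side of the market bears the larger share of a per-unit tax.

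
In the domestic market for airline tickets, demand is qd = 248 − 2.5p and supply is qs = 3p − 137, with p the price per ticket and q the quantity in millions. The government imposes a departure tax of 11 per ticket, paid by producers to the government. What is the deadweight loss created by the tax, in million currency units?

Before the tax: set 248 − 2.5p = 3p − 137 → p* = 70, q* = 73.
With the tax collected from producers, supply shifts: qs = 3(p − 11) − 137.
New equilibrium: buyers pay 76, producers receive 65, q = 58. (Wedge: pb − ps = 11.)
Quantity falls by |ΔQ| = |73 − 58| = 15.
DWL = ½ · t · |ΔQ| = ½ · 11 · 15 = 82.5.

Deadweight loss = 82.5 million.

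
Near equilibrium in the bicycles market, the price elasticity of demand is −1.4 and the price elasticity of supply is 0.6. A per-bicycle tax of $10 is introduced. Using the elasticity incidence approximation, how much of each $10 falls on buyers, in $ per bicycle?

Buyers bear ≈ $3 per bicycle.

Incidence ratio: buyers' share ≈ εs / (εs + |εd|) = 0.6 / (0.6 + 1.4) = 0.3.
So buyers bear ≈ 0.3 × $10 = $3; suppliers bear $7.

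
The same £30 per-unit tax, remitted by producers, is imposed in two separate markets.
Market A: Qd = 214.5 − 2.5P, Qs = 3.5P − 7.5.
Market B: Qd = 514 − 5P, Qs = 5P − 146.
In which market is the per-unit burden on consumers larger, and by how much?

Market A: pre-tax P* = £37, Q* = 122; post-tax Q = 78.25; per-unit burden on consumers = £17.5.
Market B: pre-tax P* = £66, Q* = 184; post-tax Q = 109; per-unit burden on consumers = £15.
Difference: £17.5 vs £15 → market A is larger by £2.5.

Market A, by £2.5.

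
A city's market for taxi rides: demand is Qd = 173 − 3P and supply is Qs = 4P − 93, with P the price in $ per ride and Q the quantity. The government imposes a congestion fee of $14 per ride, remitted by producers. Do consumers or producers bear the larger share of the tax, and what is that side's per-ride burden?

Consumers bear the larger share: $8 per ride.

Before the tax: set 173 − 3P = 4P − 93 → P* = $38, Q* = 59.
With the tax collected from producers, supply shifts: Qs = 4(P − 14) − 93.
Solving gives Q = 35 with consumers paying $46 and producers receiving $32 (the $14 wedge).
Per-ride burden: consumers $8, producers $6.
Consumers take the larger share because demand is less price-elastic here (demand slope 3 vs supply slope 4).
The less price-elastic side of the market bears the larger share of a per-unit tax.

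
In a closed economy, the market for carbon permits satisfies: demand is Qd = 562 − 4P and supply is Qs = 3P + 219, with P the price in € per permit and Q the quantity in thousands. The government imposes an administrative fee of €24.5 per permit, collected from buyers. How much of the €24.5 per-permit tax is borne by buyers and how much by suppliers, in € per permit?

Buyers bear €10.5 per permit; suppliers bear €14 per permit.

Before the tax: set 562 − 4P = 3P + 219 → P* = €49, Q* = 366.
With the tax collected from buyers, demand (in seller-price terms) shifts: Qd = 562 − 4(P + 24.5).
Solving gives Q = 324 with buyers paying €59.5 and suppliers receiving €35 (the €24.5 wedge).
Burden on buyers: €10.5; on suppliers: €14. (They sum to €24.5.)
The less price-elastic side of the market bears the larger share of a per-unit tax.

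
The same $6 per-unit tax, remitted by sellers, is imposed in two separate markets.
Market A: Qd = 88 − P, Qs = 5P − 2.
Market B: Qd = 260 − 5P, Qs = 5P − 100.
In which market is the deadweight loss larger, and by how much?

Market B, by $30.

Market A: pre-tax P* = $15, Q* = 73; post-tax Q = 68; deadweight loss = $15.
Market B: pre-tax P* = $36, Q* = 80; post-tax Q = 65; deadweight loss = $45.
Difference: $15 vs $45 → market B is larger by $30.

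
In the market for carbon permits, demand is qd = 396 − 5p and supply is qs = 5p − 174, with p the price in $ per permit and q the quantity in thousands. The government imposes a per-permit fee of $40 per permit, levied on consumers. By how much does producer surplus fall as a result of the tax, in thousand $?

Producer surplus falls by $1220 thousand.

Before the tax: set 396 − 5p = 5p − 174 → p* = $57, q* = 111.
With the tax collected from consumers, demand (in seller-price terms) shifts: qd = 396 − 5(p + 40).
Solving gives q = 11 with consumers paying $77 and suppliers receiving $37 (the $40 wedge).
ΔPS is the trapezoid between Q = 11 and Q = 111 of height $20: ½ · (111 + 11) · 20 = $1220.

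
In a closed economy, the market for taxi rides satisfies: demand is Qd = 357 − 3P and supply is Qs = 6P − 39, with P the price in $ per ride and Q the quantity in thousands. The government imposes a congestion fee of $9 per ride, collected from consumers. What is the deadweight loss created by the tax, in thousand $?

Deadweight loss = $81 thousand.

Before the tax: set 357 − 3P = 6P − 39 → P* = $44, Q* = 225.
With the tax collected from consumers, demand (in seller-price terms) shifts: Qd = 357 − 3(P + 9).
Solving gives Q = 207 with consumers paying $50 and suppliers receiving $41 (the $9 wedge).
Quantity falls by |ΔQ| = |225 − 207| = 18.
DWL = ½ · t · |ΔQ| = ½ · 9 · 18 = $81.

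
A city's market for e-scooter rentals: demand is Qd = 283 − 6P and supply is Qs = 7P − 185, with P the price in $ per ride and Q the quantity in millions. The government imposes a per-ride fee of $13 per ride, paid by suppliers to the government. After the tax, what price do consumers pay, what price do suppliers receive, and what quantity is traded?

Consumers pay $43; suppliers receive $30; quantity = 25.

Before the tax: set 283 − 6P = 7P − 185 → P* = $36, Q* = 67.
With the tax collected from suppliers, supply shifts: Qs = 7(P − 13) − 185.
Solving gives Q = 25 with consumers paying $43 and suppliers receiving $30 (the $13 wedge).
The less price-elastic side of the market bears the larger share of a per-unit tax.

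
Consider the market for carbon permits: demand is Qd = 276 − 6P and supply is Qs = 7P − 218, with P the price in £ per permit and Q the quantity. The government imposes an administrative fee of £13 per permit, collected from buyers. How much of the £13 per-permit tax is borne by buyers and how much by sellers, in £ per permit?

Without the tax, 276 − 6P = 7P − 218 gives 13P = 494, so P* = £38 and Q* = 48.
With the tax collected from buyers, demand (in seller-price terms) shifts: Qd = 276 − 6(P + 13).
Solving gives Q = 6 with buyers paying £45 and sellers receiving £32 (the £13 wedge).
Burden on buyers: £7; on sellers: £6. (They sum to £13.)
The less price-elastic side of the market bears the larger share of a per-unit tax.

Buyers bear £7 per permit; sellers bear £6 per permit.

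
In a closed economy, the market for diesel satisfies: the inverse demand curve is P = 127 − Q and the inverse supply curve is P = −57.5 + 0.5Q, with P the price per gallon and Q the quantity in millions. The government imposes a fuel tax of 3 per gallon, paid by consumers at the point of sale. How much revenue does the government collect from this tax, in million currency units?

Tax revenue = 363 million.

Rewrite in direct form: Qd = 127 − P and Qs = 2P + 115.
Without the tax, 127 − P = 2P + 115 gives 3P = 12, so P* = 4 and Q* = 123.
With the tax collected from consumers, demand (in seller-price terms) shifts: Qd = 127 − (P + 3).
Solving gives Q = 121 with consumers paying 6 and producers receiving 3 (the 3 wedge).
Revenue = t · Q = 3 · 121 = 363.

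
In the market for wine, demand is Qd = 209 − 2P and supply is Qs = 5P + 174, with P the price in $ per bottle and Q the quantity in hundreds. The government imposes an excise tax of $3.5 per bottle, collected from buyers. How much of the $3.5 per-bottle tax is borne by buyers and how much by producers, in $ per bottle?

Without the tax, 209 − 2P = 5P + 174 gives 7P = 35, so P* = $5 and Q* = 199.
With the tax collected from buyers, demand (in seller-price terms) shifts: Qd = 209 − 2(P + 3.5).
Solving gives Q = 194 with buyers paying $7.5 and producers receiving $4 (the $3.5 wedge).
Burden on buyers: $2.5; on producers: $1. (They sum to $3.5.)

Buyers bear $2.5 per bottle; producers bear $1 per bottle.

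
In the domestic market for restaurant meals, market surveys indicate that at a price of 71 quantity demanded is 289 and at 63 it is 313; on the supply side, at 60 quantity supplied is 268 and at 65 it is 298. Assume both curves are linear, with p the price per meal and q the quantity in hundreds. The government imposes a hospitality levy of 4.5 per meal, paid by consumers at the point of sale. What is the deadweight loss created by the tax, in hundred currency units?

Demand slope: (313 − 289)/(63 − 71) = -3, so qd = 502 − 3p.
Supply slope: (298 − 268)/(65 − 60) = 6, so qs = 6p − 92.
Without the tax, 502 − 3p = 6p − 92 gives 9p = 594, so p* = 66 and q* = 304.
With the tax collected from consumers, demand (in seller-price terms) shifts: qd = 502 − 3(p + 4.5).
New equilibrium: consumers pay 69, producers receive 64.5, q = 295. (Wedge: pb − ps = 4.5.)
Quantity falls by |ΔQ| = |304 − 295| = 9.
DWL = ½ · t · |ΔQ| = ½ · 4.5 · 9 = 20.25.

Deadweight loss = 20.25 hundred.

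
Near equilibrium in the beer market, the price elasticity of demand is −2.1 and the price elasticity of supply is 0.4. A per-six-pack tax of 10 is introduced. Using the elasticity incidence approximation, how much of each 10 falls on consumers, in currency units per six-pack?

Incidence ratio: consumers' share ≈ εs / (εs + |εd|) = 0.4 / (0.4 + 2.1) = 0.16.
So consumers bear ≈ 0.16 × 10 = 1.6; producers bear 8.4.

Consumers bear ≈ 1.6 per six-pack.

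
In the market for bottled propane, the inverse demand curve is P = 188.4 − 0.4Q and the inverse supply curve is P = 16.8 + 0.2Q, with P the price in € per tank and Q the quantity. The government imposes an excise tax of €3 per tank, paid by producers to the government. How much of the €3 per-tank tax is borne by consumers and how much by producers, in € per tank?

Rewrite in direct form: Qd = 471 − 2.5P and Qs = 5P − 84.
Before the tax: set 471 − 2.5P = 5P − 84 → P* = €74, Q* = 286.
With the tax collected from producers, supply shifts: Qs = 5(P − 3) − 84.
New equilibrium: consumers pay €76, producers receive €73, Q = 281. (Wedge: Pb − Ps = 3.)
Burden on consumers: €2; on producers: €1. (They sum to €3.)
The less price-elastic side of the market bears the larger share of a per-unit tax.

Consumers bear €2 per tank; producers bear €1 per tank.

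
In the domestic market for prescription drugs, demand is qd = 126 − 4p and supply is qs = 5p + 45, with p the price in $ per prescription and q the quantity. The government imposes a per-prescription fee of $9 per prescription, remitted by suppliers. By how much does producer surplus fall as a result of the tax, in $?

Producer surplus falls by $320.

Without the tax, 126 − 4p = 5p + 45 gives 9p = 81, so p* = $9 and q* = 90.
With the tax collected from suppliers, supply shifts: qs = 5(p − 9) + 45.
New equilibrium: consumers pay $14, suppliers receive $5, q = 70. (Wedge: pb − ps = 9.)
ΔPS is the trapezoid between Q = 70 and Q = 90 of height $4: ½ · (90 + 70) · 4 = $320.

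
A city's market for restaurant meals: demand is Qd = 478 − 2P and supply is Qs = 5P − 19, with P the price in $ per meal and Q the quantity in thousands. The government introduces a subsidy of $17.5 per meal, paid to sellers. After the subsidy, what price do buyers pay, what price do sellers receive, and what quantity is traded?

Before the subsidy: set 478 − 2P = 5P − 19 → P* = $71, Q* = 336.
With a per-unit subsidy paid to sellers, each receives P + 17.5 per unit sold, so supply becomes Qs = 5(P + 17.5) − 19.
Solving gives Q = 361 with buyers paying $58.5 and sellers receiving $76 (the $17.5 wedge).

Buyers pay $58.5; sellers receive $76; quantity = 361.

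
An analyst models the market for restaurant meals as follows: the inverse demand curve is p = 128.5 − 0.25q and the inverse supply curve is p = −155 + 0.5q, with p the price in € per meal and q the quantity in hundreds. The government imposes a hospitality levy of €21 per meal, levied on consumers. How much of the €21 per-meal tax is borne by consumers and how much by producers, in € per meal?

Inverting to q(p) form: qd = 514 − 4p; qs = 2p + 310.
Without the tax, 514 − 4p = 2p + 310 gives 6p = 204, so p* = €34 and q* = 378.
With the tax collected from consumers, demand (in seller-price terms) shifts: qd = 514 − 4(p + 21).
New equilibrium: consumers pay €41, producers receive €20, q = 350. (Wedge: pb − ps = 21.)
Burden on consumers: €7; on producers: €14. (They sum to €21.)

Consumers bear €7 per meal; producers bear €14 per meal.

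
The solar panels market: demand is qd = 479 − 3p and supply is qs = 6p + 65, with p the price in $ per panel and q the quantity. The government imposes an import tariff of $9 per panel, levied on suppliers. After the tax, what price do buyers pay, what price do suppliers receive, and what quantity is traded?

Buyers pay $52; suppliers receive $43; quantity = 323.

Before the tax: set 479 − 3p = 6p + 65 → p* = $46, q* = 341.
With the tax collected from suppliers, supply shifts: qs = 6(p − 9) + 65.
New equilibrium: buyers pay $52, suppliers receive $43, q = 323. (Wedge: pb − ps = 9.)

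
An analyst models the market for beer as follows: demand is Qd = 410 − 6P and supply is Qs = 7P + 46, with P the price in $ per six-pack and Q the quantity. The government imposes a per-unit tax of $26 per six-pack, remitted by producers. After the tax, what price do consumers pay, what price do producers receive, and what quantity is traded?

Without the tax, 410 − 6P = 7P + 46 gives 13P = 364, so P* = $28 and Q* = 242.
With the tax collected from producers, supply shifts: Qs = 7(P − 26) + 46.
New equilibrium: consumers pay $42, producers receive $16, Q = 158. (Wedge: Pb − Ps = 26.)

Consumers pay $42; producers receive $16; quantity = 158.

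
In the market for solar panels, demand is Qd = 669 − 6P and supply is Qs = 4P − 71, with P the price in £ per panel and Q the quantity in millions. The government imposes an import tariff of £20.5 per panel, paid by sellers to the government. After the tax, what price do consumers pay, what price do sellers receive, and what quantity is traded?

Before the tax: set 669 − 6P = 4P − 71 → P* = £74, Q* = 225.
With the tax collected from sellers, supply shifts: Qs = 4(P − 20.5) − 71.
New equilibrium: consumers pay £82.2, sellers receive £61.7, Q = 175.8. (Wedge: Pb − Ps = 20.5.)
The less price-elastic side of the market bears the larger share of a per-unit tax.

Consumers pay £82.2; sellers receive £61.7; quantity = 175.8.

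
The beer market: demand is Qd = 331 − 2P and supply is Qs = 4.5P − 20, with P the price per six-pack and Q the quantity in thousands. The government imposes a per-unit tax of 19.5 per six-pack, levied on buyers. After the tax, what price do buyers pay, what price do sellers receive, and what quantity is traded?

Without the tax, 331 − 2P = 4.5P − 20 gives 6.5P = 351, so P* = 54 and Q* = 223.
With the tax collected from buyers, demand (in seller-price terms) shifts: Qd = 331 − 2(P + 19.5).
New equilibrium: buyers pay 67.5, sellers receive 48, Q = 196. (Wedge: Pb − Ps = 19.5.)

Buyers pay 67.5; sellers receive 48; quantity = 196.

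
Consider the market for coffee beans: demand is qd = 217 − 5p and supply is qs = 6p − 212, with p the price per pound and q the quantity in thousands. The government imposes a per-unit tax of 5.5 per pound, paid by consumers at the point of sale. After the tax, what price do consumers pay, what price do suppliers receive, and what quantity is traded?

Before the tax: set 217 − 5p = 6p − 212 → p* = 39, q* = 22.
With the tax collected from consumers, demand (in seller-price terms) shifts: qd = 217 − 5(p + 5.5).
Solving gives q = 7 with consumers paying 42 and suppliers receiving 36.5 (the 5.5 wedge).
The less price-elastic side of the market bears the larger share of a per-unit tax.

Consumers pay 42; suppliers receive 36.5; quantity = 7.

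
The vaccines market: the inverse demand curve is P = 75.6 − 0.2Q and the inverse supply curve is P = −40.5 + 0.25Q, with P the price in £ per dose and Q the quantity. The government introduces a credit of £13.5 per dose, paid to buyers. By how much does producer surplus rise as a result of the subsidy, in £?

Inverting to Q(P) form: Qd = 378 − 5P; Qs = 4P + 162.
Before the subsidy: set 378 − 5P = 4P + 162 → P* = £24, Q* = 258.
With a per-unit subsidy paid to buyers, each effectively pays P − 13.5, so demand becomes Qd = 378 − 5(P − 13.5).
Solving gives Q = 288 with buyers paying £18 and producers receiving £31.5 (the £13.5 wedge).
ΔPS is the trapezoid between Q = 288 and Q = 258 of height £7.5: ½ · (258 + 288) · 7.5 = £2047.5.

Producer surplus rises by £2047.5.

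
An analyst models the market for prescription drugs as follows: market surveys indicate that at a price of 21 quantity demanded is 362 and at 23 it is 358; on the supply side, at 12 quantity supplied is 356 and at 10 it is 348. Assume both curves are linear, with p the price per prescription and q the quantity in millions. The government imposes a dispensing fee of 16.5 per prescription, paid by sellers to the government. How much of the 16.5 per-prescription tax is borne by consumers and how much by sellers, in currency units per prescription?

Consumers bear 11 per prescription; sellers bear 5.5 per prescription.

Demand slope: (358 − 362)/(23 − 21) = -2, so qd = 404 − 2p.
Supply slope: (348 − 356)/(10 − 12) = 4, so qs = 4p + 308.
Before the tax: set 404 − 2p = 4p + 308 → p* = 16, q* = 372.
With the tax collected from sellers, supply shifts: qs = 4(p − 16.5) + 308.
Solving gives q = 350 with consumers paying 27 and sellers receiving 10.5 (the 16.5 wedge).
Burden on consumers: 11; on sellers: 5.5. (They sum to 16.5.)
The less price-elastic side of the market bears the larger share of a per-unit tax.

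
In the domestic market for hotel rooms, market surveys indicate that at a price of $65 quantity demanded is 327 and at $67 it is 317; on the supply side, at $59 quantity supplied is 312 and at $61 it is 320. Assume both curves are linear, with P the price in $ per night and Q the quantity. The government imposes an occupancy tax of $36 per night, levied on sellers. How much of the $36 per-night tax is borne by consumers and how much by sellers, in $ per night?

Consumers bear $16 per night; sellers bear $20 per night.

Demand slope: (317 − 327)/(67 − 65) = -5, so Qd = 652 − 5P.
Supply slope: (320 − 312)/(61 − 59) = 4, so Qs = 4P + 76.
Before the tax: set 652 − 5P = 4P + 76 → P* = $64, Q* = 332.
With the tax collected from sellers, supply shifts: Qs = 4(P − 36) + 76.
Solving gives Q = 252 with consumers paying $80 and sellers receiving $44 (the $36 wedge).
Burden on consumers: $16; on sellers: $20. (They sum to $36.)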